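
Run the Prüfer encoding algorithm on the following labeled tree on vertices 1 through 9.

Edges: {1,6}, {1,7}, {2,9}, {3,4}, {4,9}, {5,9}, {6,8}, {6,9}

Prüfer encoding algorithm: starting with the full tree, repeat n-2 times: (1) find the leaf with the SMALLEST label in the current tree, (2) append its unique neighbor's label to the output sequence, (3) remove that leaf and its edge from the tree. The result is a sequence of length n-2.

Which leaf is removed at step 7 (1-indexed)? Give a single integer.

Answer: 8

Derivation:
Step 1: current leaves = {2,3,5,7,8}. Remove leaf 2 (neighbor: 9).
Step 2: current leaves = {3,5,7,8}. Remove leaf 3 (neighbor: 4).
Step 3: current leaves = {4,5,7,8}. Remove leaf 4 (neighbor: 9).
Step 4: current leaves = {5,7,8}. Remove leaf 5 (neighbor: 9).
Step 5: current leaves = {7,8,9}. Remove leaf 7 (neighbor: 1).
Step 6: current leaves = {1,8,9}. Remove leaf 1 (neighbor: 6).
Step 7: current leaves = {8,9}. Remove leaf 8 (neighbor: 6).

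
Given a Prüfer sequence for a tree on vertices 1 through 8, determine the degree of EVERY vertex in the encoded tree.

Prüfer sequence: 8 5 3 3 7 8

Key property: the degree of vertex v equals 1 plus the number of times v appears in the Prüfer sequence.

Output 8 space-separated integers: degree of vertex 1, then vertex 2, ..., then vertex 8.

Answer: 1 1 3 1 2 1 2 3

Derivation:
p_1 = 8: count[8] becomes 1
p_2 = 5: count[5] becomes 1
p_3 = 3: count[3] becomes 1
p_4 = 3: count[3] becomes 2
p_5 = 7: count[7] becomes 1
p_6 = 8: count[8] becomes 2
Degrees (1 + count): deg[1]=1+0=1, deg[2]=1+0=1, deg[3]=1+2=3, deg[4]=1+0=1, deg[5]=1+1=2, deg[6]=1+0=1, deg[7]=1+1=2, deg[8]=1+2=3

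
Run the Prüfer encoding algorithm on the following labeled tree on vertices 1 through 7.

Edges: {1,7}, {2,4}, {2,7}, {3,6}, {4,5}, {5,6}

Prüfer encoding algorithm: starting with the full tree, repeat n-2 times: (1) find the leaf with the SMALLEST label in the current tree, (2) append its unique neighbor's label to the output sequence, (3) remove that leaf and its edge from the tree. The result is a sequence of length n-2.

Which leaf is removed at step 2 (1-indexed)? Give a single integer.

Answer: 3

Derivation:
Step 1: current leaves = {1,3}. Remove leaf 1 (neighbor: 7).
Step 2: current leaves = {3,7}. Remove leaf 3 (neighbor: 6).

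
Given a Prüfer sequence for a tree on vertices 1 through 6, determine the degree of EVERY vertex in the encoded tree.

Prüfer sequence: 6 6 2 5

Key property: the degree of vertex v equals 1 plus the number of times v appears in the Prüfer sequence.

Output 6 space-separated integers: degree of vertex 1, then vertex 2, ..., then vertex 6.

Answer: 1 2 1 1 2 3

Derivation:
p_1 = 6: count[6] becomes 1
p_2 = 6: count[6] becomes 2
p_3 = 2: count[2] becomes 1
p_4 = 5: count[5] becomes 1
Degrees (1 + count): deg[1]=1+0=1, deg[2]=1+1=2, deg[3]=1+0=1, deg[4]=1+0=1, deg[5]=1+1=2, deg[6]=1+2=3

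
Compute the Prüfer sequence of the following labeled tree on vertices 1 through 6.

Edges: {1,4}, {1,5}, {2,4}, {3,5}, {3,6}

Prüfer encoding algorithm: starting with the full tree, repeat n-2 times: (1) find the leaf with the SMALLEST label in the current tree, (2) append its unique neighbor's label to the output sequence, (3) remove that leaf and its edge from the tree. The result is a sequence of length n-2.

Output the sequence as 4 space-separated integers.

Answer: 4 1 5 3

Derivation:
Step 1: leaves = {2,6}. Remove smallest leaf 2, emit neighbor 4.
Step 2: leaves = {4,6}. Remove smallest leaf 4, emit neighbor 1.
Step 3: leaves = {1,6}. Remove smallest leaf 1, emit neighbor 5.
Step 4: leaves = {5,6}. Remove smallest leaf 5, emit neighbor 3.
Done: 2 vertices remain (3, 6). Sequence = [4 1 5 3]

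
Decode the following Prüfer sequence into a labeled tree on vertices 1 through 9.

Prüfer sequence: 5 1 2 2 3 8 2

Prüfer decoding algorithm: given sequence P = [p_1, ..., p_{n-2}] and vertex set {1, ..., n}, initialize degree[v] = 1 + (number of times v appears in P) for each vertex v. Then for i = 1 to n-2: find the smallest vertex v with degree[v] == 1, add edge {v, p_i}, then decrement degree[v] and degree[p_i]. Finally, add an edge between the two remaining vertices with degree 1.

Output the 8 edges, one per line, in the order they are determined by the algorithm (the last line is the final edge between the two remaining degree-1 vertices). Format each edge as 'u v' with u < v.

Initial degrees: {1:2, 2:4, 3:2, 4:1, 5:2, 6:1, 7:1, 8:2, 9:1}
Step 1: smallest deg-1 vertex = 4, p_1 = 5. Add edge {4,5}. Now deg[4]=0, deg[5]=1.
Step 2: smallest deg-1 vertex = 5, p_2 = 1. Add edge {1,5}. Now deg[5]=0, deg[1]=1.
Step 3: smallest deg-1 vertex = 1, p_3 = 2. Add edge {1,2}. Now deg[1]=0, deg[2]=3.
Step 4: smallest deg-1 vertex = 6, p_4 = 2. Add edge {2,6}. Now deg[6]=0, deg[2]=2.
Step 5: smallest deg-1 vertex = 7, p_5 = 3. Add edge {3,7}. Now deg[7]=0, deg[3]=1.
Step 6: smallest deg-1 vertex = 3, p_6 = 8. Add edge {3,8}. Now deg[3]=0, deg[8]=1.
Step 7: smallest deg-1 vertex = 8, p_7 = 2. Add edge {2,8}. Now deg[8]=0, deg[2]=1.
Final: two remaining deg-1 vertices are 2, 9. Add edge {2,9}.

Answer: 4 5
1 5
1 2
2 6
3 7
3 8
2 8
2 9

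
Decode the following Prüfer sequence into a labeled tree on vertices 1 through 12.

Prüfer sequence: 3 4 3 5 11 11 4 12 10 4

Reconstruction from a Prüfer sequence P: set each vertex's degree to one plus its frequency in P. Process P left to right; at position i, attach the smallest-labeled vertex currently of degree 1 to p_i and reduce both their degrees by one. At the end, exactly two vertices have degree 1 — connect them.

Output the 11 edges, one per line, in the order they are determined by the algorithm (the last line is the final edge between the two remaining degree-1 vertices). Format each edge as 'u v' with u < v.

Initial degrees: {1:1, 2:1, 3:3, 4:4, 5:2, 6:1, 7:1, 8:1, 9:1, 10:2, 11:3, 12:2}
Step 1: smallest deg-1 vertex = 1, p_1 = 3. Add edge {1,3}. Now deg[1]=0, deg[3]=2.
Step 2: smallest deg-1 vertex = 2, p_2 = 4. Add edge {2,4}. Now deg[2]=0, deg[4]=3.
Step 3: smallest deg-1 vertex = 6, p_3 = 3. Add edge {3,6}. Now deg[6]=0, deg[3]=1.
Step 4: smallest deg-1 vertex = 3, p_4 = 5. Add edge {3,5}. Now deg[3]=0, deg[5]=1.
Step 5: smallest deg-1 vertex = 5, p_5 = 11. Add edge {5,11}. Now deg[5]=0, deg[11]=2.
Step 6: smallest deg-1 vertex = 7, p_6 = 11. Add edge {7,11}. Now deg[7]=0, deg[11]=1.
Step 7: smallest deg-1 vertex = 8, p_7 = 4. Add edge {4,8}. Now deg[8]=0, deg[4]=2.
Step 8: smallest deg-1 vertex = 9, p_8 = 12. Add edge {9,12}. Now deg[9]=0, deg[12]=1.
Step 9: smallest deg-1 vertex = 11, p_9 = 10. Add edge {10,11}. Now deg[11]=0, deg[10]=1.
Step 10: smallest deg-1 vertex = 10, p_10 = 4. Add edge {4,10}. Now deg[10]=0, deg[4]=1.
Final: two remaining deg-1 vertices are 4, 12. Add edge {4,12}.

Answer: 1 3
2 4
3 6
3 5
5 11
7 11
4 8
9 12
10 11
4 10
4 12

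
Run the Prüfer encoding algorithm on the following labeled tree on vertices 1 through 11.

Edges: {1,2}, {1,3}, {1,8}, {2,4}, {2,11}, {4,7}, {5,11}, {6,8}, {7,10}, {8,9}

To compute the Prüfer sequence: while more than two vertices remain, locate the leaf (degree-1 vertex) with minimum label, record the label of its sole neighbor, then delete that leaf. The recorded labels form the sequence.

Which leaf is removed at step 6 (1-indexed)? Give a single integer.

Answer: 1

Derivation:
Step 1: current leaves = {3,5,6,9,10}. Remove leaf 3 (neighbor: 1).
Step 2: current leaves = {5,6,9,10}. Remove leaf 5 (neighbor: 11).
Step 3: current leaves = {6,9,10,11}. Remove leaf 6 (neighbor: 8).
Step 4: current leaves = {9,10,11}. Remove leaf 9 (neighbor: 8).
Step 5: current leaves = {8,10,11}. Remove leaf 8 (neighbor: 1).
Step 6: current leaves = {1,10,11}. Remove leaf 1 (neighbor: 2).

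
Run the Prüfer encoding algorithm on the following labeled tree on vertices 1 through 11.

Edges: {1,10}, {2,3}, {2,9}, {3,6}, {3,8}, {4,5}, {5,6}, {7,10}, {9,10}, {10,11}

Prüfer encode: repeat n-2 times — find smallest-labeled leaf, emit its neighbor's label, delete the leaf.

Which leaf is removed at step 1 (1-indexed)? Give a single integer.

Answer: 1

Derivation:
Step 1: current leaves = {1,4,7,8,11}. Remove leaf 1 (neighbor: 10).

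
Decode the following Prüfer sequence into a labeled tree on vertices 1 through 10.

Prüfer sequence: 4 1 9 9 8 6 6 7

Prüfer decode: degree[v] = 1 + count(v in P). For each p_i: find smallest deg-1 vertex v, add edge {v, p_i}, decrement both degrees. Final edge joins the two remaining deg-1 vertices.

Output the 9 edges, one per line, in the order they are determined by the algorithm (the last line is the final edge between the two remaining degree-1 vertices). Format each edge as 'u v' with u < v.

Initial degrees: {1:2, 2:1, 3:1, 4:2, 5:1, 6:3, 7:2, 8:2, 9:3, 10:1}
Step 1: smallest deg-1 vertex = 2, p_1 = 4. Add edge {2,4}. Now deg[2]=0, deg[4]=1.
Step 2: smallest deg-1 vertex = 3, p_2 = 1. Add edge {1,3}. Now deg[3]=0, deg[1]=1.
Step 3: smallest deg-1 vertex = 1, p_3 = 9. Add edge {1,9}. Now deg[1]=0, deg[9]=2.
Step 4: smallest deg-1 vertex = 4, p_4 = 9. Add edge {4,9}. Now deg[4]=0, deg[9]=1.
Step 5: smallest deg-1 vertex = 5, p_5 = 8. Add edge {5,8}. Now deg[5]=0, deg[8]=1.
Step 6: smallest deg-1 vertex = 8, p_6 = 6. Add edge {6,8}. Now deg[8]=0, deg[6]=2.
Step 7: smallest deg-1 vertex = 9, p_7 = 6. Add edge {6,9}. Now deg[9]=0, deg[6]=1.
Step 8: smallest deg-1 vertex = 6, p_8 = 7. Add edge {6,7}. Now deg[6]=0, deg[7]=1.
Final: two remaining deg-1 vertices are 7, 10. Add edge {7,10}.

Answer: 2 4
1 3
1 9
4 9
5 8
6 8
6 9
6 7
7 10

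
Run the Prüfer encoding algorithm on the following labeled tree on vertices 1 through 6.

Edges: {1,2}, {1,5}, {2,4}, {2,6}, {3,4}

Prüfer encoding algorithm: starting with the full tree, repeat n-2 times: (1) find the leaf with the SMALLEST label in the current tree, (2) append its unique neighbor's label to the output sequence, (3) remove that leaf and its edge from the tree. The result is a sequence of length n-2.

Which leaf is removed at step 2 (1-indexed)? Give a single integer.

Step 1: current leaves = {3,5,6}. Remove leaf 3 (neighbor: 4).
Step 2: current leaves = {4,5,6}. Remove leaf 4 (neighbor: 2).

Answer: 4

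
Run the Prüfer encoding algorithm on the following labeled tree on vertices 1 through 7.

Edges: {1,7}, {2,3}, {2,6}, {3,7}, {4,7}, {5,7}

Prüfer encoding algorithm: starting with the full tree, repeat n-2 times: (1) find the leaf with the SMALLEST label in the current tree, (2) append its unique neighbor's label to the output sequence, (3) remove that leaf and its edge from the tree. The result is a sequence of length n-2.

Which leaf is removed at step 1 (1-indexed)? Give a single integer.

Step 1: current leaves = {1,4,5,6}. Remove leaf 1 (neighbor: 7).

Answer: 1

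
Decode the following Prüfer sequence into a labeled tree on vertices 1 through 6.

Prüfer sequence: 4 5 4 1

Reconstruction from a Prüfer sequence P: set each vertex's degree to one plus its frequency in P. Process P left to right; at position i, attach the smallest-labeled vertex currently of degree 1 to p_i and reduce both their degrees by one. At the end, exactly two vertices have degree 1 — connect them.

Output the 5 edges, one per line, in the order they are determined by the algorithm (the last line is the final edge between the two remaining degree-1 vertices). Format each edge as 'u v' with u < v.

Answer: 2 4
3 5
4 5
1 4
1 6

Derivation:
Initial degrees: {1:2, 2:1, 3:1, 4:3, 5:2, 6:1}
Step 1: smallest deg-1 vertex = 2, p_1 = 4. Add edge {2,4}. Now deg[2]=0, deg[4]=2.
Step 2: smallest deg-1 vertex = 3, p_2 = 5. Add edge {3,5}. Now deg[3]=0, deg[5]=1.
Step 3: smallest deg-1 vertex = 5, p_3 = 4. Add edge {4,5}. Now deg[5]=0, deg[4]=1.
Step 4: smallest deg-1 vertex = 4, p_4 = 1. Add edge {1,4}. Now deg[4]=0, deg[1]=1.
Final: two remaining deg-1 vertices are 1, 6. Add edge {1,6}.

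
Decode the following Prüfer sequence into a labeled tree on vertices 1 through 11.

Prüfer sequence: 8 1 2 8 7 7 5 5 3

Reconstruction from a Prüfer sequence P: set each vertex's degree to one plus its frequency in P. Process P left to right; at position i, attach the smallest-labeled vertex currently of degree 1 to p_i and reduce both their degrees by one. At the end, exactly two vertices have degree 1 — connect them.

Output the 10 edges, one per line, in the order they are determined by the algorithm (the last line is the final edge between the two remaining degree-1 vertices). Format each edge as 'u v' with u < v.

Answer: 4 8
1 6
1 2
2 8
7 8
7 9
5 7
5 10
3 5
3 11

Derivation:
Initial degrees: {1:2, 2:2, 3:2, 4:1, 5:3, 6:1, 7:3, 8:3, 9:1, 10:1, 11:1}
Step 1: smallest deg-1 vertex = 4, p_1 = 8. Add edge {4,8}. Now deg[4]=0, deg[8]=2.
Step 2: smallest deg-1 vertex = 6, p_2 = 1. Add edge {1,6}. Now deg[6]=0, deg[1]=1.
Step 3: smallest deg-1 vertex = 1, p_3 = 2. Add edge {1,2}. Now deg[1]=0, deg[2]=1.
Step 4: smallest deg-1 vertex = 2, p_4 = 8. Add edge {2,8}. Now deg[2]=0, deg[8]=1.
Step 5: smallest deg-1 vertex = 8, p_5 = 7. Add edge {7,8}. Now deg[8]=0, deg[7]=2.
Step 6: smallest deg-1 vertex = 9, p_6 = 7. Add edge {7,9}. Now deg[9]=0, deg[7]=1.
Step 7: smallest deg-1 vertex = 7, p_7 = 5. Add edge {5,7}. Now deg[7]=0, deg[5]=2.
Step 8: smallest deg-1 vertex = 10, p_8 = 5. Add edge {5,10}. Now deg[10]=0, deg[5]=1.
Step 9: smallest deg-1 vertex = 5, p_9 = 3. Add edge {3,5}. Now deg[5]=0, deg[3]=1.
Final: two remaining deg-1 vertices are 3, 11. Add edge {3,11}.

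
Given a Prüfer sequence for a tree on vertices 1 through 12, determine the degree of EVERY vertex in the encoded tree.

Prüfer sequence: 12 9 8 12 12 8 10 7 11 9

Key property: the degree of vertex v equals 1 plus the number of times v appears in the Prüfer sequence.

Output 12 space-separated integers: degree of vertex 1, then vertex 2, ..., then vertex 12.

p_1 = 12: count[12] becomes 1
p_2 = 9: count[9] becomes 1
p_3 = 8: count[8] becomes 1
p_4 = 12: count[12] becomes 2
p_5 = 12: count[12] becomes 3
p_6 = 8: count[8] becomes 2
p_7 = 10: count[10] becomes 1
p_8 = 7: count[7] becomes 1
p_9 = 11: count[11] becomes 1
p_10 = 9: count[9] becomes 2
Degrees (1 + count): deg[1]=1+0=1, deg[2]=1+0=1, deg[3]=1+0=1, deg[4]=1+0=1, deg[5]=1+0=1, deg[6]=1+0=1, deg[7]=1+1=2, deg[8]=1+2=3, deg[9]=1+2=3, deg[10]=1+1=2, deg[11]=1+1=2, deg[12]=1+3=4

Answer: 1 1 1 1 1 1 2 3 3 2 2 4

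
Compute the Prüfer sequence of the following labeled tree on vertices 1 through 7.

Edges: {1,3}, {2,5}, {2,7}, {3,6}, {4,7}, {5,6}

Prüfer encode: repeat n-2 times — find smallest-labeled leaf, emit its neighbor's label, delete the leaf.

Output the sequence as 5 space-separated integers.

Answer: 3 6 7 5 2

Derivation:
Step 1: leaves = {1,4}. Remove smallest leaf 1, emit neighbor 3.
Step 2: leaves = {3,4}. Remove smallest leaf 3, emit neighbor 6.
Step 3: leaves = {4,6}. Remove smallest leaf 4, emit neighbor 7.
Step 4: leaves = {6,7}. Remove smallest leaf 6, emit neighbor 5.
Step 5: leaves = {5,7}. Remove smallest leaf 5, emit neighbor 2.
Done: 2 vertices remain (2, 7). Sequence = [3 6 7 5 2]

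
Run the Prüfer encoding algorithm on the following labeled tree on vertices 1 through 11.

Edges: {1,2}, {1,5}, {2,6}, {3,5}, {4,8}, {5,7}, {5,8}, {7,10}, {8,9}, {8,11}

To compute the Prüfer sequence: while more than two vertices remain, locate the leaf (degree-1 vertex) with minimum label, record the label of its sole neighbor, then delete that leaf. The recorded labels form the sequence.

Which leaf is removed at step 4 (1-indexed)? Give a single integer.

Step 1: current leaves = {3,4,6,9,10,11}. Remove leaf 3 (neighbor: 5).
Step 2: current leaves = {4,6,9,10,11}. Remove leaf 4 (neighbor: 8).
Step 3: current leaves = {6,9,10,11}. Remove leaf 6 (neighbor: 2).
Step 4: current leaves = {2,9,10,11}. Remove leaf 2 (neighbor: 1).

Answer: 2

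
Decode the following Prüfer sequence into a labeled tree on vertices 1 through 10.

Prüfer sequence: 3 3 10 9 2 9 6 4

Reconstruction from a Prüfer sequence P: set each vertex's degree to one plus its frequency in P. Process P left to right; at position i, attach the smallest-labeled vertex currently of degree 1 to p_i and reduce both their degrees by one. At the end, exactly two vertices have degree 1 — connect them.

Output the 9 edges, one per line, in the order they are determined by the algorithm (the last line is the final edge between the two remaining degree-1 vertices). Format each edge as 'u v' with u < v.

Answer: 1 3
3 5
3 10
7 9
2 8
2 9
6 9
4 6
4 10

Derivation:
Initial degrees: {1:1, 2:2, 3:3, 4:2, 5:1, 6:2, 7:1, 8:1, 9:3, 10:2}
Step 1: smallest deg-1 vertex = 1, p_1 = 3. Add edge {1,3}. Now deg[1]=0, deg[3]=2.
Step 2: smallest deg-1 vertex = 5, p_2 = 3. Add edge {3,5}. Now deg[5]=0, deg[3]=1.
Step 3: smallest deg-1 vertex = 3, p_3 = 10. Add edge {3,10}. Now deg[3]=0, deg[10]=1.
Step 4: smallest deg-1 vertex = 7, p_4 = 9. Add edge {7,9}. Now deg[7]=0, deg[9]=2.
Step 5: smallest deg-1 vertex = 8, p_5 = 2. Add edge {2,8}. Now deg[8]=0, deg[2]=1.
Step 6: smallest deg-1 vertex = 2, p_6 = 9. Add edge {2,9}. Now deg[2]=0, deg[9]=1.
Step 7: smallest deg-1 vertex = 9, p_7 = 6. Add edge {6,9}. Now deg[9]=0, deg[6]=1.
Step 8: smallest deg-1 vertex = 6, p_8 = 4. Add edge {4,6}. Now deg[6]=0, deg[4]=1.
Final: two remaining deg-1 vertices are 4, 10. Add edge {4,10}.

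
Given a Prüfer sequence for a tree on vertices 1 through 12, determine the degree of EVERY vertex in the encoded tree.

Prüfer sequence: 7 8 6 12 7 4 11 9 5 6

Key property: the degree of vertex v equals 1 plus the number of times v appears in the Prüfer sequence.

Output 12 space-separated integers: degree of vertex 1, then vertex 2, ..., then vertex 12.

Answer: 1 1 1 2 2 3 3 2 2 1 2 2

Derivation:
p_1 = 7: count[7] becomes 1
p_2 = 8: count[8] becomes 1
p_3 = 6: count[6] becomes 1
p_4 = 12: count[12] becomes 1
p_5 = 7: count[7] becomes 2
p_6 = 4: count[4] becomes 1
p_7 = 11: count[11] becomes 1
p_8 = 9: count[9] becomes 1
p_9 = 5: count[5] becomes 1
p_10 = 6: count[6] becomes 2
Degrees (1 + count): deg[1]=1+0=1, deg[2]=1+0=1, deg[3]=1+0=1, deg[4]=1+1=2, deg[5]=1+1=2, deg[6]=1+2=3, deg[7]=1+2=3, deg[8]=1+1=2, deg[9]=1+1=2, deg[10]=1+0=1, deg[11]=1+1=2, deg[12]=1+1=2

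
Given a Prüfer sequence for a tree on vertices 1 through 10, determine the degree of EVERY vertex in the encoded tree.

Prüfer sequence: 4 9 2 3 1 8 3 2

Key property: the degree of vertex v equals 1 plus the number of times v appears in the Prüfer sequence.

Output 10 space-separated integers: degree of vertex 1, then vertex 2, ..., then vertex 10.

Answer: 2 3 3 2 1 1 1 2 2 1

Derivation:
p_1 = 4: count[4] becomes 1
p_2 = 9: count[9] becomes 1
p_3 = 2: count[2] becomes 1
p_4 = 3: count[3] becomes 1
p_5 = 1: count[1] becomes 1
p_6 = 8: count[8] becomes 1
p_7 = 3: count[3] becomes 2
p_8 = 2: count[2] becomes 2
Degrees (1 + count): deg[1]=1+1=2, deg[2]=1+2=3, deg[3]=1+2=3, deg[4]=1+1=2, deg[5]=1+0=1, deg[6]=1+0=1, deg[7]=1+0=1, deg[8]=1+1=2, deg[9]=1+1=2, deg[10]=1+0=1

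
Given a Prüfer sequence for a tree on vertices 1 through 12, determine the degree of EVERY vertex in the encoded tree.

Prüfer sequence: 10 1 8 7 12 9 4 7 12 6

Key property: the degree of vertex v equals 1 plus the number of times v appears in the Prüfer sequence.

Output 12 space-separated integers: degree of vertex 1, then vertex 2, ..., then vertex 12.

p_1 = 10: count[10] becomes 1
p_2 = 1: count[1] becomes 1
p_3 = 8: count[8] becomes 1
p_4 = 7: count[7] becomes 1
p_5 = 12: count[12] becomes 1
p_6 = 9: count[9] becomes 1
p_7 = 4: count[4] becomes 1
p_8 = 7: count[7] becomes 2
p_9 = 12: count[12] becomes 2
p_10 = 6: count[6] becomes 1
Degrees (1 + count): deg[1]=1+1=2, deg[2]=1+0=1, deg[3]=1+0=1, deg[4]=1+1=2, deg[5]=1+0=1, deg[6]=1+1=2, deg[7]=1+2=3, deg[8]=1+1=2, deg[9]=1+1=2, deg[10]=1+1=2, deg[11]=1+0=1, deg[12]=1+2=3

Answer: 2 1 1 2 1 2 3 2 2 2 1 3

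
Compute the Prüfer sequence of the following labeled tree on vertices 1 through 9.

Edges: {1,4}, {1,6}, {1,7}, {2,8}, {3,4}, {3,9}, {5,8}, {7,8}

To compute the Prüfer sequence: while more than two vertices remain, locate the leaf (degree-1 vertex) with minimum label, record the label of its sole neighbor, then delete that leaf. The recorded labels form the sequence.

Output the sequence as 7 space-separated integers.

Answer: 8 8 1 7 1 4 3

Derivation:
Step 1: leaves = {2,5,6,9}. Remove smallest leaf 2, emit neighbor 8.
Step 2: leaves = {5,6,9}. Remove smallest leaf 5, emit neighbor 8.
Step 3: leaves = {6,8,9}. Remove smallest leaf 6, emit neighbor 1.
Step 4: leaves = {8,9}. Remove smallest leaf 8, emit neighbor 7.
Step 5: leaves = {7,9}. Remove smallest leaf 7, emit neighbor 1.
Step 6: leaves = {1,9}. Remove smallest leaf 1, emit neighbor 4.
Step 7: leaves = {4,9}. Remove smallest leaf 4, emit neighbor 3.
Done: 2 vertices remain (3, 9). Sequence = [8 8 1 7 1 4 3]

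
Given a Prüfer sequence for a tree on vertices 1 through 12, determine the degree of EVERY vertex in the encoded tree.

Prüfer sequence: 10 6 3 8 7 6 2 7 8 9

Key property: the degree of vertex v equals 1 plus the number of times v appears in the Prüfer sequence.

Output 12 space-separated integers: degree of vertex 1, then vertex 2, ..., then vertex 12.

p_1 = 10: count[10] becomes 1
p_2 = 6: count[6] becomes 1
p_3 = 3: count[3] becomes 1
p_4 = 8: count[8] becomes 1
p_5 = 7: count[7] becomes 1
p_6 = 6: count[6] becomes 2
p_7 = 2: count[2] becomes 1
p_8 = 7: count[7] becomes 2
p_9 = 8: count[8] becomes 2
p_10 = 9: count[9] becomes 1
Degrees (1 + count): deg[1]=1+0=1, deg[2]=1+1=2, deg[3]=1+1=2, deg[4]=1+0=1, deg[5]=1+0=1, deg[6]=1+2=3, deg[7]=1+2=3, deg[8]=1+2=3, deg[9]=1+1=2, deg[10]=1+1=2, deg[11]=1+0=1, deg[12]=1+0=1

Answer: 1 2 2 1 1 3 3 3 2 2 1 1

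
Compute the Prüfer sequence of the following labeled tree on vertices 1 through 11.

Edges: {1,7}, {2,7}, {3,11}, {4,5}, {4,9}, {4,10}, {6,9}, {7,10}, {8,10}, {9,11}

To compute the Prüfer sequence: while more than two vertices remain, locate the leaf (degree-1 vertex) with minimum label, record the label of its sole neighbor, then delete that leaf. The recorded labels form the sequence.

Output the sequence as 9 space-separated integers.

Answer: 7 7 11 4 9 10 10 4 9

Derivation:
Step 1: leaves = {1,2,3,5,6,8}. Remove smallest leaf 1, emit neighbor 7.
Step 2: leaves = {2,3,5,6,8}. Remove smallest leaf 2, emit neighbor 7.
Step 3: leaves = {3,5,6,7,8}. Remove smallest leaf 3, emit neighbor 11.
Step 4: leaves = {5,6,7,8,11}. Remove smallest leaf 5, emit neighbor 4.
Step 5: leaves = {6,7,8,11}. Remove smallest leaf 6, emit neighbor 9.
Step 6: leaves = {7,8,11}. Remove smallest leaf 7, emit neighbor 10.
Step 7: leaves = {8,11}. Remove smallest leaf 8, emit neighbor 10.
Step 8: leaves = {10,11}. Remove smallest leaf 10, emit neighbor 4.
Step 9: leaves = {4,11}. Remove smallest leaf 4, emit neighbor 9.
Done: 2 vertices remain (9, 11). Sequence = [7 7 11 4 9 10 10 4 9]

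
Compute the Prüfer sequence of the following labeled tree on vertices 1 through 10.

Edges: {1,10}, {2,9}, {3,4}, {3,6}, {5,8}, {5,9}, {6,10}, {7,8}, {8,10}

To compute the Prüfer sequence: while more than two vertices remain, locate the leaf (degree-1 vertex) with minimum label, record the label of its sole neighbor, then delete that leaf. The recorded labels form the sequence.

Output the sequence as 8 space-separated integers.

Step 1: leaves = {1,2,4,7}. Remove smallest leaf 1, emit neighbor 10.
Step 2: leaves = {2,4,7}. Remove smallest leaf 2, emit neighbor 9.
Step 3: leaves = {4,7,9}. Remove smallest leaf 4, emit neighbor 3.
Step 4: leaves = {3,7,9}. Remove smallest leaf 3, emit neighbor 6.
Step 5: leaves = {6,7,9}. Remove smallest leaf 6, emit neighbor 10.
Step 6: leaves = {7,9,10}. Remove smallest leaf 7, emit neighbor 8.
Step 7: leaves = {9,10}. Remove smallest leaf 9, emit neighbor 5.
Step 8: leaves = {5,10}. Remove smallest leaf 5, emit neighbor 8.
Done: 2 vertices remain (8, 10). Sequence = [10 9 3 6 10 8 5 8]

Answer: 10 9 3 6 10 8 5 8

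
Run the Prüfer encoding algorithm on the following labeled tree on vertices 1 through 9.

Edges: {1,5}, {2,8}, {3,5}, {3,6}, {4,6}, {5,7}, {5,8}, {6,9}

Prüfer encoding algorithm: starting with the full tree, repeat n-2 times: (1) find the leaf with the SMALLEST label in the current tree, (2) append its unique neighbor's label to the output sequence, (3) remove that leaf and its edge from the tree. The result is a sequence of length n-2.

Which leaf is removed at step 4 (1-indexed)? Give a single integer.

Step 1: current leaves = {1,2,4,7,9}. Remove leaf 1 (neighbor: 5).
Step 2: current leaves = {2,4,7,9}. Remove leaf 2 (neighbor: 8).
Step 3: current leaves = {4,7,8,9}. Remove leaf 4 (neighbor: 6).
Step 4: current leaves = {7,8,9}. Remove leaf 7 (neighbor: 5).

Answer: 7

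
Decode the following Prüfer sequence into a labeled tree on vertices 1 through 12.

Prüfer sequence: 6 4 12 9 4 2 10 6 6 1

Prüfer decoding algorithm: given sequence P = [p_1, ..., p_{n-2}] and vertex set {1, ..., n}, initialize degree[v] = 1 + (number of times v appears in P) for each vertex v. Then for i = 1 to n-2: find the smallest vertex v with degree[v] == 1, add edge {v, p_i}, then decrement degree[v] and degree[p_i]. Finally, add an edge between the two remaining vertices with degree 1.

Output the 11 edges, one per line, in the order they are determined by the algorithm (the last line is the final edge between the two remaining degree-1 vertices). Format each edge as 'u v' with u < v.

Initial degrees: {1:2, 2:2, 3:1, 4:3, 5:1, 6:4, 7:1, 8:1, 9:2, 10:2, 11:1, 12:2}
Step 1: smallest deg-1 vertex = 3, p_1 = 6. Add edge {3,6}. Now deg[3]=0, deg[6]=3.
Step 2: smallest deg-1 vertex = 5, p_2 = 4. Add edge {4,5}. Now deg[5]=0, deg[4]=2.
Step 3: smallest deg-1 vertex = 7, p_3 = 12. Add edge {7,12}. Now deg[7]=0, deg[12]=1.
Step 4: smallest deg-1 vertex = 8, p_4 = 9. Add edge {8,9}. Now deg[8]=0, deg[9]=1.
Step 5: smallest deg-1 vertex = 9, p_5 = 4. Add edge {4,9}. Now deg[9]=0, deg[4]=1.
Step 6: smallest deg-1 vertex = 4, p_6 = 2. Add edge {2,4}. Now deg[4]=0, deg[2]=1.
Step 7: smallest deg-1 vertex = 2, p_7 = 10. Add edge {2,10}. Now deg[2]=0, deg[10]=1.
Step 8: smallest deg-1 vertex = 10, p_8 = 6. Add edge {6,10}. Now deg[10]=0, deg[6]=2.
Step 9: smallest deg-1 vertex = 11, p_9 = 6. Add edge {6,11}. Now deg[11]=0, deg[6]=1.
Step 10: smallest deg-1 vertex = 6, p_10 = 1. Add edge {1,6}. Now deg[6]=0, deg[1]=1.
Final: two remaining deg-1 vertices are 1, 12. Add edge {1,12}.

Answer: 3 6
4 5
7 12
8 9
4 9
2 4
2 10
6 10
6 11
1 6
1 12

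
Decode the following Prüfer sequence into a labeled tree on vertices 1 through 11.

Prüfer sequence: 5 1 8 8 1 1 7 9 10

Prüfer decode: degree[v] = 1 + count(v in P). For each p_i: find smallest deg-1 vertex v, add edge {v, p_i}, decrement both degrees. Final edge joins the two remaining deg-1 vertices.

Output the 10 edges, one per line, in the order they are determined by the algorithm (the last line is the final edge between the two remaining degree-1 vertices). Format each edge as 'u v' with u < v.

Initial degrees: {1:4, 2:1, 3:1, 4:1, 5:2, 6:1, 7:2, 8:3, 9:2, 10:2, 11:1}
Step 1: smallest deg-1 vertex = 2, p_1 = 5. Add edge {2,5}. Now deg[2]=0, deg[5]=1.
Step 2: smallest deg-1 vertex = 3, p_2 = 1. Add edge {1,3}. Now deg[3]=0, deg[1]=3.
Step 3: smallest deg-1 vertex = 4, p_3 = 8. Add edge {4,8}. Now deg[4]=0, deg[8]=2.
Step 4: smallest deg-1 vertex = 5, p_4 = 8. Add edge {5,8}. Now deg[5]=0, deg[8]=1.
Step 5: smallest deg-1 vertex = 6, p_5 = 1. Add edge {1,6}. Now deg[6]=0, deg[1]=2.
Step 6: smallest deg-1 vertex = 8, p_6 = 1. Add edge {1,8}. Now deg[8]=0, deg[1]=1.
Step 7: smallest deg-1 vertex = 1, p_7 = 7. Add edge {1,7}. Now deg[1]=0, deg[7]=1.
Step 8: smallest deg-1 vertex = 7, p_8 = 9. Add edge {7,9}. Now deg[7]=0, deg[9]=1.
Step 9: smallest deg-1 vertex = 9, p_9 = 10. Add edge {9,10}. Now deg[9]=0, deg[10]=1.
Final: two remaining deg-1 vertices are 10, 11. Add edge {10,11}.

Answer: 2 5
1 3
4 8
5 8
1 6
1 8
1 7
7 9
9 10
10 11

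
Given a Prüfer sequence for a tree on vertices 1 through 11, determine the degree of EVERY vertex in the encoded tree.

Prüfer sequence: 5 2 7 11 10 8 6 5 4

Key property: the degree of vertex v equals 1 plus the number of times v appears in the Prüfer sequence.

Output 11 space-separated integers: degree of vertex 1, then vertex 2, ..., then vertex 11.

p_1 = 5: count[5] becomes 1
p_2 = 2: count[2] becomes 1
p_3 = 7: count[7] becomes 1
p_4 = 11: count[11] becomes 1
p_5 = 10: count[10] becomes 1
p_6 = 8: count[8] becomes 1
p_7 = 6: count[6] becomes 1
p_8 = 5: count[5] becomes 2
p_9 = 4: count[4] becomes 1
Degrees (1 + count): deg[1]=1+0=1, deg[2]=1+1=2, deg[3]=1+0=1, deg[4]=1+1=2, deg[5]=1+2=3, deg[6]=1+1=2, deg[7]=1+1=2, deg[8]=1+1=2, deg[9]=1+0=1, deg[10]=1+1=2, deg[11]=1+1=2

Answer: 1 2 1 2 3 2 2 2 1 2 2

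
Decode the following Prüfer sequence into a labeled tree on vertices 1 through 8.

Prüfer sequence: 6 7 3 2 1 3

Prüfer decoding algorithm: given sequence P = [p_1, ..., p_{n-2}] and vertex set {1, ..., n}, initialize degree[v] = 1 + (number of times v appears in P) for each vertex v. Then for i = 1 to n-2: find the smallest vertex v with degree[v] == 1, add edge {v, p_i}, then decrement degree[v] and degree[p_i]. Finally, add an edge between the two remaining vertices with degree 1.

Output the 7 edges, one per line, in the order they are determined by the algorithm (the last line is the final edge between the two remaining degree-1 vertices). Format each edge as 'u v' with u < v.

Answer: 4 6
5 7
3 6
2 7
1 2
1 3
3 8

Derivation:
Initial degrees: {1:2, 2:2, 3:3, 4:1, 5:1, 6:2, 7:2, 8:1}
Step 1: smallest deg-1 vertex = 4, p_1 = 6. Add edge {4,6}. Now deg[4]=0, deg[6]=1.
Step 2: smallest deg-1 vertex = 5, p_2 = 7. Add edge {5,7}. Now deg[5]=0, deg[7]=1.
Step 3: smallest deg-1 vertex = 6, p_3 = 3. Add edge {3,6}. Now deg[6]=0, deg[3]=2.
Step 4: smallest deg-1 vertex = 7, p_4 = 2. Add edge {2,7}. Now deg[7]=0, deg[2]=1.
Step 5: smallest deg-1 vertex = 2, p_5 = 1. Add edge {1,2}. Now deg[2]=0, deg[1]=1.
Step 6: smallest deg-1 vertex = 1, p_6 = 3. Add edge {1,3}. Now deg[1]=0, deg[3]=1.
Final: two remaining deg-1 vertices are 3, 8. Add edge {3,8}.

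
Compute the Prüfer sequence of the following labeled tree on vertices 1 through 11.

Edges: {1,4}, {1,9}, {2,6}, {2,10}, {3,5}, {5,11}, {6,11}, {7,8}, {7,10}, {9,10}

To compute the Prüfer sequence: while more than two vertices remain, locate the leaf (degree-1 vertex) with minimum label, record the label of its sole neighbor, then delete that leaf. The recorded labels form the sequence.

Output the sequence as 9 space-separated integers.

Step 1: leaves = {3,4,8}. Remove smallest leaf 3, emit neighbor 5.
Step 2: leaves = {4,5,8}. Remove smallest leaf 4, emit neighbor 1.
Step 3: leaves = {1,5,8}. Remove smallest leaf 1, emit neighbor 9.
Step 4: leaves = {5,8,9}. Remove smallest leaf 5, emit neighbor 11.
Step 5: leaves = {8,9,11}. Remove smallest leaf 8, emit neighbor 7.
Step 6: leaves = {7,9,11}. Remove smallest leaf 7, emit neighbor 10.
Step 7: leaves = {9,11}. Remove smallest leaf 9, emit neighbor 10.
Step 8: leaves = {10,11}. Remove smallest leaf 10, emit neighbor 2.
Step 9: leaves = {2,11}. Remove smallest leaf 2, emit neighbor 6.
Done: 2 vertices remain (6, 11). Sequence = [5 1 9 11 7 10 10 2 6]

Answer: 5 1 9 11 7 10 10 2 6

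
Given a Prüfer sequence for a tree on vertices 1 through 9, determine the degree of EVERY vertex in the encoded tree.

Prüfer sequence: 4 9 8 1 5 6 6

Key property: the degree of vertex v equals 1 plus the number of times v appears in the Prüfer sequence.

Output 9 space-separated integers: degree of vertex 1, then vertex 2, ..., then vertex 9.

p_1 = 4: count[4] becomes 1
p_2 = 9: count[9] becomes 1
p_3 = 8: count[8] becomes 1
p_4 = 1: count[1] becomes 1
p_5 = 5: count[5] becomes 1
p_6 = 6: count[6] becomes 1
p_7 = 6: count[6] becomes 2
Degrees (1 + count): deg[1]=1+1=2, deg[2]=1+0=1, deg[3]=1+0=1, deg[4]=1+1=2, deg[5]=1+1=2, deg[6]=1+2=3, deg[7]=1+0=1, deg[8]=1+1=2, deg[9]=1+1=2

Answer: 2 1 1 2 2 3 1 2 2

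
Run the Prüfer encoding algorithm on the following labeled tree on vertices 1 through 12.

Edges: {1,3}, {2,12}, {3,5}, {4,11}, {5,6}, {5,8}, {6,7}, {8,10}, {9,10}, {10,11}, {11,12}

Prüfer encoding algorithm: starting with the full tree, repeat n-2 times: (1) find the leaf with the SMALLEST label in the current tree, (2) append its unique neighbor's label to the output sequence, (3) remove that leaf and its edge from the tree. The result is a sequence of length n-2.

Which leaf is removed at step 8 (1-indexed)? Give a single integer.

Step 1: current leaves = {1,2,4,7,9}. Remove leaf 1 (neighbor: 3).
Step 2: current leaves = {2,3,4,7,9}. Remove leaf 2 (neighbor: 12).
Step 3: current leaves = {3,4,7,9,12}. Remove leaf 3 (neighbor: 5).
Step 4: current leaves = {4,7,9,12}. Remove leaf 4 (neighbor: 11).
Step 5: current leaves = {7,9,12}. Remove leaf 7 (neighbor: 6).
Step 6: current leaves = {6,9,12}. Remove leaf 6 (neighbor: 5).
Step 7: current leaves = {5,9,12}. Remove leaf 5 (neighbor: 8).
Step 8: current leaves = {8,9,12}. Remove leaf 8 (neighbor: 10).

Answer: 8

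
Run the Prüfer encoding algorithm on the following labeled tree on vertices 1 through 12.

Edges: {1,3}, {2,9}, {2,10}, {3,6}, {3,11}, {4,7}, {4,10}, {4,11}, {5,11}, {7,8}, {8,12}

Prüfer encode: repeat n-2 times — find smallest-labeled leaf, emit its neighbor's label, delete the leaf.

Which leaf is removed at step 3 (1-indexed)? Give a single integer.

Answer: 6

Derivation:
Step 1: current leaves = {1,5,6,9,12}. Remove leaf 1 (neighbor: 3).
Step 2: current leaves = {5,6,9,12}. Remove leaf 5 (neighbor: 11).
Step 3: current leaves = {6,9,12}. Remove leaf 6 (neighbor: 3).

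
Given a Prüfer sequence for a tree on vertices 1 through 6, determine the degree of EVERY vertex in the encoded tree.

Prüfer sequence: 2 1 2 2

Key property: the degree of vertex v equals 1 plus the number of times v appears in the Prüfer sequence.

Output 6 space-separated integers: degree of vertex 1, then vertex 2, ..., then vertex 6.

Answer: 2 4 1 1 1 1

Derivation:
p_1 = 2: count[2] becomes 1
p_2 = 1: count[1] becomes 1
p_3 = 2: count[2] becomes 2
p_4 = 2: count[2] becomes 3
Degrees (1 + count): deg[1]=1+1=2, deg[2]=1+3=4, deg[3]=1+0=1, deg[4]=1+0=1, deg[5]=1+0=1, deg[6]=1+0=1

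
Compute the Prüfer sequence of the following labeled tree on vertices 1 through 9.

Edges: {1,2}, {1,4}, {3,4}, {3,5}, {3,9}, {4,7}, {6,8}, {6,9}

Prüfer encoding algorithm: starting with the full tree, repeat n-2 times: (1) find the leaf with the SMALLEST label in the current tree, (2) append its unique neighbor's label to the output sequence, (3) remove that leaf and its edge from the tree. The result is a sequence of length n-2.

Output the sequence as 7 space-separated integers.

Step 1: leaves = {2,5,7,8}. Remove smallest leaf 2, emit neighbor 1.
Step 2: leaves = {1,5,7,8}. Remove smallest leaf 1, emit neighbor 4.
Step 3: leaves = {5,7,8}. Remove smallest leaf 5, emit neighbor 3.
Step 4: leaves = {7,8}. Remove smallest leaf 7, emit neighbor 4.
Step 5: leaves = {4,8}. Remove smallest leaf 4, emit neighbor 3.
Step 6: leaves = {3,8}. Remove smallest leaf 3, emit neighbor 9.
Step 7: leaves = {8,9}. Remove smallest leaf 8, emit neighbor 6.
Done: 2 vertices remain (6, 9). Sequence = [1 4 3 4 3 9 6]

Answer: 1 4 3 4 3 9 6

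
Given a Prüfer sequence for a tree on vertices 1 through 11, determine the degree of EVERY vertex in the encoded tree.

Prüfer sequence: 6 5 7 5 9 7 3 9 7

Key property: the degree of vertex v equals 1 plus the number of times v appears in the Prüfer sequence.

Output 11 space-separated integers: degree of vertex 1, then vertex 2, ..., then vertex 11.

Answer: 1 1 2 1 3 2 4 1 3 1 1

Derivation:
p_1 = 6: count[6] becomes 1
p_2 = 5: count[5] becomes 1
p_3 = 7: count[7] becomes 1
p_4 = 5: count[5] becomes 2
p_5 = 9: count[9] becomes 1
p_6 = 7: count[7] becomes 2
p_7 = 3: count[3] becomes 1
p_8 = 9: count[9] becomes 2
p_9 = 7: count[7] becomes 3
Degrees (1 + count): deg[1]=1+0=1, deg[2]=1+0=1, deg[3]=1+1=2, deg[4]=1+0=1, deg[5]=1+2=3, deg[6]=1+1=2, deg[7]=1+3=4, deg[8]=1+0=1, deg[9]=1+2=3, deg[10]=1+0=1, deg[11]=1+0=1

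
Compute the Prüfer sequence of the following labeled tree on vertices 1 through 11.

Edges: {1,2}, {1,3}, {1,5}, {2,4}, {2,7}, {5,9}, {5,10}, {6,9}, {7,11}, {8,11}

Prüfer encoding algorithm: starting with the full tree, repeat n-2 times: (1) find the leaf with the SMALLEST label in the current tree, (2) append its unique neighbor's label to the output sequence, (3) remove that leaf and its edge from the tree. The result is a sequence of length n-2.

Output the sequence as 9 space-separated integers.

Step 1: leaves = {3,4,6,8,10}. Remove smallest leaf 3, emit neighbor 1.
Step 2: leaves = {4,6,8,10}. Remove smallest leaf 4, emit neighbor 2.
Step 3: leaves = {6,8,10}. Remove smallest leaf 6, emit neighbor 9.
Step 4: leaves = {8,9,10}. Remove smallest leaf 8, emit neighbor 11.
Step 5: leaves = {9,10,11}. Remove smallest leaf 9, emit neighbor 5.
Step 6: leaves = {10,11}. Remove smallest leaf 10, emit neighbor 5.
Step 7: leaves = {5,11}. Remove smallest leaf 5, emit neighbor 1.
Step 8: leaves = {1,11}. Remove smallest leaf 1, emit neighbor 2.
Step 9: leaves = {2,11}. Remove smallest leaf 2, emit neighbor 7.
Done: 2 vertices remain (7, 11). Sequence = [1 2 9 11 5 5 1 2 7]

Answer: 1 2 9 11 5 5 1 2 7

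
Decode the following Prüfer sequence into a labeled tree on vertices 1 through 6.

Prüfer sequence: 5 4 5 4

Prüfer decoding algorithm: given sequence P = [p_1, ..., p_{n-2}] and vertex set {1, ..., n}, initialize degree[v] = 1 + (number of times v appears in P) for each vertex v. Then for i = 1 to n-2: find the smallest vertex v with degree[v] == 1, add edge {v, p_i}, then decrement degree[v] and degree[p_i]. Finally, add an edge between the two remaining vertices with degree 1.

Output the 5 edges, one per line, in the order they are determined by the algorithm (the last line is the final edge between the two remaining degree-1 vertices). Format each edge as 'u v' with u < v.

Initial degrees: {1:1, 2:1, 3:1, 4:3, 5:3, 6:1}
Step 1: smallest deg-1 vertex = 1, p_1 = 5. Add edge {1,5}. Now deg[1]=0, deg[5]=2.
Step 2: smallest deg-1 vertex = 2, p_2 = 4. Add edge {2,4}. Now deg[2]=0, deg[4]=2.
Step 3: smallest deg-1 vertex = 3, p_3 = 5. Add edge {3,5}. Now deg[3]=0, deg[5]=1.
Step 4: smallest deg-1 vertex = 5, p_4 = 4. Add edge {4,5}. Now deg[5]=0, deg[4]=1.
Final: two remaining deg-1 vertices are 4, 6. Add edge {4,6}.

Answer: 1 5
2 4
3 5
4 5
4 6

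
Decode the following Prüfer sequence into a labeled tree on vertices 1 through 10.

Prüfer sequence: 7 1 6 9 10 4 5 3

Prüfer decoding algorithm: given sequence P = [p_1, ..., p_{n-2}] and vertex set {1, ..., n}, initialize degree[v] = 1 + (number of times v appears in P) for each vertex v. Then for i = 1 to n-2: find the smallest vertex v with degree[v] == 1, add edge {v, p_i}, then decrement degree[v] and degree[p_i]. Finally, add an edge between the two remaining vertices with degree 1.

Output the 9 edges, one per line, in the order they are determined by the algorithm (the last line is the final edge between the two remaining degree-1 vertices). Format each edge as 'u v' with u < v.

Answer: 2 7
1 7
1 6
6 9
8 10
4 9
4 5
3 5
3 10

Derivation:
Initial degrees: {1:2, 2:1, 3:2, 4:2, 5:2, 6:2, 7:2, 8:1, 9:2, 10:2}
Step 1: smallest deg-1 vertex = 2, p_1 = 7. Add edge {2,7}. Now deg[2]=0, deg[7]=1.
Step 2: smallest deg-1 vertex = 7, p_2 = 1. Add edge {1,7}. Now deg[7]=0, deg[1]=1.
Step 3: smallest deg-1 vertex = 1, p_3 = 6. Add edge {1,6}. Now deg[1]=0, deg[6]=1.
Step 4: smallest deg-1 vertex = 6, p_4 = 9. Add edge {6,9}. Now deg[6]=0, deg[9]=1.
Step 5: smallest deg-1 vertex = 8, p_5 = 10. Add edge {8,10}. Now deg[8]=0, deg[10]=1.
Step 6: smallest deg-1 vertex = 9, p_6 = 4. Add edge {4,9}. Now deg[9]=0, deg[4]=1.
Step 7: smallest deg-1 vertex = 4, p_7 = 5. Add edge {4,5}. Now deg[4]=0, deg[5]=1.
Step 8: smallest deg-1 vertex = 5, p_8 = 3. Add edge {3,5}. Now deg[5]=0, deg[3]=1.
Final: two remaining deg-1 vertices are 3, 10. Add edge {3,10}.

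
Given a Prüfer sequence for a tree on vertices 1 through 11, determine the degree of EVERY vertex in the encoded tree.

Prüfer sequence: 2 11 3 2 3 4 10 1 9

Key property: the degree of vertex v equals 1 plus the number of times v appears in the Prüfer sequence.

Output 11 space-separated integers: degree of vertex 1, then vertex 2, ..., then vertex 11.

Answer: 2 3 3 2 1 1 1 1 2 2 2

Derivation:
p_1 = 2: count[2] becomes 1
p_2 = 11: count[11] becomes 1
p_3 = 3: count[3] becomes 1
p_4 = 2: count[2] becomes 2
p_5 = 3: count[3] becomes 2
p_6 = 4: count[4] becomes 1
p_7 = 10: count[10] becomes 1
p_8 = 1: count[1] becomes 1
p_9 = 9: count[9] becomes 1
Degrees (1 + count): deg[1]=1+1=2, deg[2]=1+2=3, deg[3]=1+2=3, deg[4]=1+1=2, deg[5]=1+0=1, deg[6]=1+0=1, deg[7]=1+0=1, deg[8]=1+0=1, deg[9]=1+1=2, deg[10]=1+1=2, deg[11]=1+1=2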